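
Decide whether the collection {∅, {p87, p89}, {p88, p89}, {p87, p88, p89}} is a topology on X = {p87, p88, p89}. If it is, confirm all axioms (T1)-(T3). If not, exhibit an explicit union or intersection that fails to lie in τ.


τ is NOT a topology on X.

Axiom (T1): ∅ ∈ τ? Yes; X ∈ τ? Yes.
Axiom (T2/T3): check pairwise unions and intersections of members of τ.
Counterexample for (T3): {p87, p89} ∩ {p88, p89} = {p89} ∉ τ. Therefore τ is NOT a topology.


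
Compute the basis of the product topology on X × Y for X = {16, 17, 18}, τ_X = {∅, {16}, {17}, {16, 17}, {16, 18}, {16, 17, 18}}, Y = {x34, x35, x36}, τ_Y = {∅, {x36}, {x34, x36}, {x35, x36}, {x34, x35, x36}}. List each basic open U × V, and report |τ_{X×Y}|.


Basis B = {∅ × ∅, {16} × {x36}, {17} × {x36}, {16} × {x34, x36}, {16} × {x35, x36}, {16, 17} × {x36}, {16, 18} × {x36}, {17} × {x34, x36}, {17} × {x35, x36}, {16} × {x34, x35, x36}, {16, 17, 18} × {x36}, {17} × {x34, x35, x36}, {16, 17} × {x34, x36}, {16, 18} × {x34, x36}, {16, 17} × {x35, x36}, {16, 18} × {x35, x36}, {16, 17} × {x34, x35, x36}, {16, 18} × {x34, x35, x36}, {16, 17, 18} × {x34, x36}, {16, 17, 18} × {x35, x36}, {16, 17, 18} × {x34, x35, x36}}; |τ_{X×Y}| = 70.

Enumerate products U × V with U ∈ τ_X, V ∈ τ_Y (deduplicated):
  ∅ × ∅ = {} (∅)
  {16} × {x36} = {(16,x36)}
  {17} × {x36} = {(17,x36)}
  {16} × {x34, x36} = {(16,x34), (16,x36)}
  {16} × {x35, x36} = {(16,x35), (16,x36)}
  {16, 17} × {x36} = {(16,x36), (17,x36)}
  {16, 18} × {x36} = {(16,x36), (18,x36)}
  {17} × {x34, x36} = {(17,x34), (17,x36)}
  {17} × {x35, x36} = {(17,x35), (17,x36)}
  {16} × {x34, x35, x36} = {(16,x34), (16,x35), (16,x36)}
  {16, 17, 18} × {x36} = {(16,x36), (17,x36), (18,x36)}
  {17} × {x34, x35, x36} = {(17,x34), (17,x35), (17,x36)}
  {16, 17} × {x34, x36} = {(16,x34), (16,x36), (17,x34), (17,x36)}
  {16, 18} × {x34, x36} = {(16,x34), (16,x36), (18,x34), (18,x36)}
  {16, 17} × {x35, x36} = {(16,x35), (16,x36), (17,x35), (17,x36)}
  {16, 18} × {x35, x36} = {(16,x35), (16,x36), (18,x35), (18,x36)}
  {16, 17} × {x34, x35, x36} = {(16,x34), (16,x35), (16,x36), (17,x34), (17,x35), (17,x36)}
  {16, 18} × {x34, x35, x36} = {(16,x34), (16,x35), (16,x36), (18,x34), (18,x35), (18,x36)}
  {16, 17, 18} × {x34, x36} = {(16,x34), (16,x36), (17,x34), (17,x36), (18,x34), (18,x36)}
  {16, 17, 18} × {x35, x36} = {(16,x35), (16,x36), (17,x35), (17,x36), (18,x35), (18,x36)}
  {16, 17, 18} × {x34, x35, x36} = {(16,x34), (16,x35), (16,x36), (17,x34), (17,x35), (17,x36), (18,x34), (18,x35), (18,x36)}
These 21 distinct sets form the basis B.
Close under arbitrary unions to get τ_{X×Y}; counting gives |τ_{X×Y}| = 70.


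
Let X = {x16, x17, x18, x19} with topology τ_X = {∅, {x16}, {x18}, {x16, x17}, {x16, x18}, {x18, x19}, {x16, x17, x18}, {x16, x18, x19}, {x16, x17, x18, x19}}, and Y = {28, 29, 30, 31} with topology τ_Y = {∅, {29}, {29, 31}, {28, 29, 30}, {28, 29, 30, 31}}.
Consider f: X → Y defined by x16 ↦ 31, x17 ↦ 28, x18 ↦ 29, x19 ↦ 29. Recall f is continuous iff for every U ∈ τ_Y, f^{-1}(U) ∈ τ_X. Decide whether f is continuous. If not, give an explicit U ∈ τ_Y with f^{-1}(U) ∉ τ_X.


f is NOT continuous.

Compute f^{-1}(U) for each U ∈ τ_Y:
  U = ∅: f^{-1}(U) = ∅ ∈ τ_X ✓.
  U = {29}: f^{-1}(U) = {x18, x19} ∈ τ_X ✓.
  U = {29, 31}: f^{-1}(U) = {x16, x18, x19} ∈ τ_X ✓.
  U = {28, 29, 30}: f^{-1}(U) = {x17, x18, x19} ∉ τ_X ✗.
  U = {28, 29, 30, 31}: f^{-1}(U) = {x16, x17, x18, x19} ∈ τ_X ✓.
Found U = {28, 29, 30} with f^{-1}(U) = {x17, x18, x19} not in τ_X. Therefore f is NOT continuous.


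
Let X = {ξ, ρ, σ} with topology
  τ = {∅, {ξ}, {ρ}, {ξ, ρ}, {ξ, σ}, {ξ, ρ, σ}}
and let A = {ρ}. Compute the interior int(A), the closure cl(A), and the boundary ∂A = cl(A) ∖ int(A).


int(A) = {ρ}, cl(A) = {ρ}, ∂A = ∅.

Closed sets in (X, τ) are complements of opens:
  closed(X, τ) = {∅, {ρ}, {σ}, {ξ, σ}, {ρ, σ}, {ξ, ρ, σ}}.
int(A) = ⋃ {U ∈ τ : U ⊆ A}. Opens contained in A: ∅, {ρ}.
Taking the union of these: int(A) = {ρ}.
cl(A) = ⋂ {C closed : A ⊆ C}. Closed sets containing A: {ρ}, {ρ, σ}, {ξ, ρ, σ}.
Intersecting these: cl(A) = {ρ}.
∂A = cl(A) ∖ int(A) = {ρ} ∖ {ρ} = ∅.


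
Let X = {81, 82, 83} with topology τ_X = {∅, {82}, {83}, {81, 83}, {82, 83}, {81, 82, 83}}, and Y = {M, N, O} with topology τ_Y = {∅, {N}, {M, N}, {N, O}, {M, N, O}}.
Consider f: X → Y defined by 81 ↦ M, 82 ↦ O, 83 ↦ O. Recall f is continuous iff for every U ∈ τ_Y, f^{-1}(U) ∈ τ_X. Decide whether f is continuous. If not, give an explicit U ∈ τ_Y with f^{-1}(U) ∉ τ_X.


f is NOT continuous.

Compute f^{-1}(U) for each U ∈ τ_Y:
  U = ∅: f^{-1}(U) = ∅ ∈ τ_X ✓.
  U = {N}: f^{-1}(U) = ∅ ∈ τ_X ✓.
  U = {M, N}: f^{-1}(U) = {81} ∉ τ_X ✗.
  U = {N, O}: f^{-1}(U) = {82, 83} ∈ τ_X ✓.
  U = {M, N, O}: f^{-1}(U) = {81, 82, 83} ∈ τ_X ✓.
Found U = {M, N} with f^{-1}(U) = {81} not in τ_X. Therefore f is NOT continuous.


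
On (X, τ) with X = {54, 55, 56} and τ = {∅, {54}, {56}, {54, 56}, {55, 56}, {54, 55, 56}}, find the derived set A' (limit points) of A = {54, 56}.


A' = {55}

For each x ∈ X, list the open sets U ∈ τ with x ∈ U, then check whether U ∩ (A ∖ {x}) ≠ ∅ for every such U.
  x = 54: open {54} ∋ x has {54} ∩ (A ∖ {54}) = ∅, so x is NOT a limit point.
  x = 55: opens ∋ x are {55, 56}, {54, 55, 56}; each meets A ∖ {55}, so x IS a limit point.
  x = 56: open {56} ∋ x has {56} ∩ (A ∖ {56}) = ∅, so x is NOT a limit point.
Collecting: A' = {55}.


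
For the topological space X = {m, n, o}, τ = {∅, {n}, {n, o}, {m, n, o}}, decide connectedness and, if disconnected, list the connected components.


(X, τ) is connected.

Find clopen sets (U ∈ τ with X ∖ U ∈ τ):
  U = ∅, X ∖ U = {m, n, o} — both open, so U is clopen.
  U = {m, n, o}, X ∖ U = ∅ — both open, so U is clopen.
Only trivial clopens (∅ and X) exist, so (X, τ) is connected.
Compute connected components by grouping points that agree on all clopens:
  component: {m, n, o}


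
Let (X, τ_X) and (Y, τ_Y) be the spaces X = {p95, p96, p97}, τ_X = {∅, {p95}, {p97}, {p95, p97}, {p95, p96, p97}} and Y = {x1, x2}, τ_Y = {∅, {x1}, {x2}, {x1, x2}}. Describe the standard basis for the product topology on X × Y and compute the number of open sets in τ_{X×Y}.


Basis B = {∅ × ∅, {p95} × {x1}, {p95} × {x2}, {p97} × {x1}, {p97} × {x2}, {p95} × {x1, x2}, {p95, p97} × {x1}, {p95, p97} × {x2}, {p97} × {x1, x2}, {p95, p96, p97} × {x1}, {p95, p96, p97} × {x2}, {p95, p97} × {x1, x2}, {p95, p96, p97} × {x1, x2}}; |τ_{X×Y}| = 25.

Enumerate products U × V with U ∈ τ_X, V ∈ τ_Y (deduplicated):
  ∅ × ∅ = {} (∅)
  {p95} × {x1} = {(p95,x1)}
  {p95} × {x2} = {(p95,x2)}
  {p97} × {x1} = {(p97,x1)}
  {p97} × {x2} = {(p97,x2)}
  {p95} × {x1, x2} = {(p95,x1), (p95,x2)}
  {p95, p97} × {x1} = {(p95,x1), (p97,x1)}
  {p95, p97} × {x2} = {(p95,x2), (p97,x2)}
  {p97} × {x1, x2} = {(p97,x1), (p97,x2)}
  {p95, p96, p97} × {x1} = {(p95,x1), (p96,x1), (p97,x1)}
  {p95, p96, p97} × {x2} = {(p95,x2), (p96,x2), (p97,x2)}
  {p95, p97} × {x1, x2} = {(p95,x1), (p95,x2), (p97,x1), (p97,x2)}
  {p95, p96, p97} × {x1, x2} = {(p95,x1), (p95,x2), (p96,x1), (p96,x2), (p97,x1), (p97,x2)}
These 13 distinct sets form the basis B.
Close under arbitrary unions to get τ_{X×Y}; counting gives |τ_{X×Y}| = 25.


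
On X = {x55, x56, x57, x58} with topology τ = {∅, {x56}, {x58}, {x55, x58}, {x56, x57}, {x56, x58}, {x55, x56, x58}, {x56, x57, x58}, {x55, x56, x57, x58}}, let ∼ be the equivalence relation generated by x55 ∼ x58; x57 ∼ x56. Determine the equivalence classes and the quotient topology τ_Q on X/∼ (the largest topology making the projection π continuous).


X/∼ = {[x55=x58], [x56=x57]}; |τ_Q| = 4.

Equivalence classes: [x55=x58], [x56=x57].
Quotient map π: X → X/∼ sends x55 ↦ [x55=x58], x56 ↦ [x56=x57], x57 ↦ [x56=x57], x58 ↦ [x55=x58].
For each subset V ⊆ X/∼, compute π^{-1}(V) ⊆ X and check whether π^{-1}(V) ∈ τ. V is open in τ_Q iff π^{-1}(V) ∈ τ.
  V = {}: π^{-1}(V) = ∅ ∈ τ ✓.
  V = {[x55=x58]}: π^{-1}(V) = {x55, x58} ∈ τ ✓.
  V = {[x56=x57]}: π^{-1}(V) = {x56, x57} ∈ τ ✓.
  V = {[x55=x58], [x56=x57]}: π^{-1}(V) = {x55, x56, x57, x58} ∈ τ ✓.
Open sets in the quotient: τ_Q = {{}, {[x55=x58]}, {[x56=x57]}, {[x55=x58], [x56=x57]}} (4 elements).


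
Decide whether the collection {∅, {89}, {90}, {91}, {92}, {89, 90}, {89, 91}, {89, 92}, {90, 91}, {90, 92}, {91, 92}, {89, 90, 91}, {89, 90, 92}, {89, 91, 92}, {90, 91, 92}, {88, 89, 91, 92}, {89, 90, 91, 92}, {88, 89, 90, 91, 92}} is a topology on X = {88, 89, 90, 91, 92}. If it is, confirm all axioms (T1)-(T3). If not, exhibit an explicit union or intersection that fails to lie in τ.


τ IS a topology on X.

Axiom (T1): ∅ ∈ τ? Yes; X ∈ τ? Yes.
Axiom (T2/T3): check pairwise unions and intersections of members of τ.
All pairwise intersections and unions checked — each lies in τ. Therefore τ satisfies (T1), (T2), (T3): it IS a topology on X.


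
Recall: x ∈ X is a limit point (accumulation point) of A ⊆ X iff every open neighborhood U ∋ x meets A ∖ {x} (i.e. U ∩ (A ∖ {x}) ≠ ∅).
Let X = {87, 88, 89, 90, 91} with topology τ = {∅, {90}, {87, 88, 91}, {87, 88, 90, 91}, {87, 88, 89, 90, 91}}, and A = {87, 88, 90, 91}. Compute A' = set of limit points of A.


A' = {87, 88, 89, 91}

For each x ∈ X, list the open sets U ∈ τ with x ∈ U, then check whether U ∩ (A ∖ {x}) ≠ ∅ for every such U.
  x = 87: opens ∋ x are {87, 88, 91}, {87, 88, 90, 91}, {87, 88, 89, 90, 91}; each meets A ∖ {87}, so x IS a limit point.
  x = 88: opens ∋ x are {87, 88, 91}, {87, 88, 90, 91}, {87, 88, 89, 90, 91}; each meets A ∖ {88}, so x IS a limit point.
  x = 89: opens ∋ x are {87, 88, 89, 90, 91}; each meets A ∖ {89}, so x IS a limit point.
  x = 90: open {90} ∋ x has {90} ∩ (A ∖ {90}) = ∅, so x is NOT a limit point.
  x = 91: opens ∋ x are {87, 88, 91}, {87, 88, 90, 91}, {87, 88, 89, 90, 91}; each meets A ∖ {91}, so x IS a limit point.
Collecting: A' = {87, 88, 89, 91}.


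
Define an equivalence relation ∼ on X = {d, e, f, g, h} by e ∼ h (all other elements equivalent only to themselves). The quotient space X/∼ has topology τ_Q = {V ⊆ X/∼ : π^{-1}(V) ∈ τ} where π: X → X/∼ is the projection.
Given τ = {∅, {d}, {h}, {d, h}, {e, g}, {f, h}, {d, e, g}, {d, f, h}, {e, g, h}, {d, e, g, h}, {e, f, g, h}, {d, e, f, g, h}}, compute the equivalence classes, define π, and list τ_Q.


X/∼ = {[d], [e=h], [f], [g]}; |τ_Q| = 6.

Equivalence classes: [d], [e=h], [f], [g].
Quotient map π: X → X/∼ sends d ↦ [d], e ↦ [e=h], f ↦ [f], g ↦ [g], h ↦ [e=h].
For each subset V ⊆ X/∼, compute π^{-1}(V) ⊆ X and check whether π^{-1}(V) ∈ τ. V is open in τ_Q iff π^{-1}(V) ∈ τ.
  V = {}: π^{-1}(V) = ∅ ∈ τ ✓.
  V = {[d]}: π^{-1}(V) = {d} ∈ τ ✓.
  V = {[e=h]}: π^{-1}(V) = {e, h} ∉ τ ✗.
  V = {[d], [e=h]}: π^{-1}(V) = {d, e, h} ∉ τ ✗.
  V = {[f]}: π^{-1}(V) = {f} ∉ τ ✗.
  V = {[d], [f]}: π^{-1}(V) = {d, f} ∉ τ ✗.
  V = {[e=h], [f]}: π^{-1}(V) = {e, f, h} ∉ τ ✗.
  V = {[d], [e=h], [f]}: π^{-1}(V) = {d, e, f, h} ∉ τ ✗.
  V = {[g]}: π^{-1}(V) = {g} ∉ τ ✗.
  V = {[d], [g]}: π^{-1}(V) = {d, g} ∉ τ ✗.
  V = {[e=h], [g]}: π^{-1}(V) = {e, g, h} ∈ τ ✓.
  V = {[d], [e=h], [g]}: π^{-1}(V) = {d, e, g, h} ∈ τ ✓.
  V = {[f], [g]}: π^{-1}(V) = {f, g} ∉ τ ✗.
  V = {[d], [f], [g]}: π^{-1}(V) = {d, f, g} ∉ τ ✗.
  V = {[e=h], [f], [g]}: π^{-1}(V) = {e, f, g, h} ∈ τ ✓.
  V = {[d], [e=h], [f], [g]}: π^{-1}(V) = {d, e, f, g, h} ∈ τ ✓.
Open sets in the quotient: τ_Q = {{}, {[d]}, {[e=h], [g]}, {[d], [e=h], [g]}, {[e=h], [f], [g]}, {[d], [e=h], [f], [g]}} (6 elements).


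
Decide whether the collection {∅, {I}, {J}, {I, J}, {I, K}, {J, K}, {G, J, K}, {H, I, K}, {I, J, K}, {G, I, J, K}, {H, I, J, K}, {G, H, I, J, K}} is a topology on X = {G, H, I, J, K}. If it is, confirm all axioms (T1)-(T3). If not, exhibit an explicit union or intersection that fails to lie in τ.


τ is NOT a topology on X.

Axiom (T1): ∅ ∈ τ? Yes; X ∈ τ? Yes.
Axiom (T2/T3): check pairwise unions and intersections of members of τ.
Counterexample for (T3): {I, K} ∩ {J, K} = {K} ∉ τ. Therefore τ is NOT a topology.


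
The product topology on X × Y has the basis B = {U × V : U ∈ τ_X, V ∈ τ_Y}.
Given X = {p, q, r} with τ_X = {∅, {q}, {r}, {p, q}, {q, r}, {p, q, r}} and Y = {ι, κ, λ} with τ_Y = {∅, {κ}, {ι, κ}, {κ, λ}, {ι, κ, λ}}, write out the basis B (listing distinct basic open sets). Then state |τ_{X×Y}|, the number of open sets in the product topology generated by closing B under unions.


Basis B = {∅ × ∅, {q} × {κ}, {r} × {κ}, {p, q} × {κ}, {q} × {ι, κ}, {q} × {κ, λ}, {q, r} × {κ}, {r} × {ι, κ}, {r} × {κ, λ}, {p, q, r} × {κ}, {q} × {ι, κ, λ}, {r} × {ι, κ, λ}, {p, q} × {ι, κ}, {p, q} × {κ, λ}, {q, r} × {ι, κ}, {q, r} × {κ, λ}, {p, q} × {ι, κ, λ}, {p, q, r} × {ι, κ}, {p, q, r} × {κ, λ}, {q, r} × {ι, κ, λ}, {p, q, r} × {ι, κ, λ}}; |τ_{X×Y}| = 70.

Enumerate products U × V with U ∈ τ_X, V ∈ τ_Y (deduplicated):
  ∅ × ∅ = {} (∅)
  {q} × {κ} = {(q,κ)}
  {r} × {κ} = {(r,κ)}
  {p, q} × {κ} = {(p,κ), (q,κ)}
  {q} × {ι, κ} = {(q,ι), (q,κ)}
  {q} × {κ, λ} = {(q,κ), (q,λ)}
  {q, r} × {κ} = {(q,κ), (r,κ)}
  {r} × {ι, κ} = {(r,ι), (r,κ)}
  {r} × {κ, λ} = {(r,κ), (r,λ)}
  {p, q, r} × {κ} = {(p,κ), (q,κ), (r,κ)}
  {q} × {ι, κ, λ} = {(q,ι), (q,κ), (q,λ)}
  {r} × {ι, κ, λ} = {(r,ι), (r,κ), (r,λ)}
  {p, q} × {ι, κ} = {(p,ι), (p,κ), (q,ι), (q,κ)}
  {p, q} × {κ, λ} = {(p,κ), (p,λ), (q,κ), (q,λ)}
  {q, r} × {ι, κ} = {(q,ι), (q,κ), (r,ι), (r,κ)}
  {q, r} × {κ, λ} = {(q,κ), (q,λ), (r,κ), (r,λ)}
  {p, q} × {ι, κ, λ} = {(p,ι), (p,κ), (p,λ), (q,ι), (q,κ), (q,λ)}
  {p, q, r} × {ι, κ} = {(p,ι), (p,κ), (q,ι), (q,κ), (r,ι), (r,κ)}
  {p, q, r} × {κ, λ} = {(p,κ), (p,λ), (q,κ), (q,λ), (r,κ), (r,λ)}
  {q, r} × {ι, κ, λ} = {(q,ι), (q,κ), (q,λ), (r,ι), (r,κ), (r,λ)}
  {p, q, r} × {ι, κ, λ} = {(p,ι), (p,κ), (p,λ), (q,ι), (q,κ), (q,λ), (r,ι), (r,κ), (r,λ)}
These 21 distinct sets form the basis B.
Close under arbitrary unions to get τ_{X×Y}; counting gives |τ_{X×Y}| = 70.


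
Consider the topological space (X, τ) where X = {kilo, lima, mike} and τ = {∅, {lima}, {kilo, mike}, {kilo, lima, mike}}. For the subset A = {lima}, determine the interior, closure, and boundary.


int(A) = {lima}, cl(A) = {lima}, ∂A = ∅.

Closed sets in (X, τ) are complements of opens:
  closed(X, τ) = {∅, {lima}, {kilo, mike}, {kilo, lima, mike}}.
int(A) = ⋃ {U ∈ τ : U ⊆ A}. Opens contained in A: ∅, {lima}.
Taking the union of these: int(A) = {lima}.
cl(A) = ⋂ {C closed : A ⊆ C}. Closed sets containing A: {lima}, {kilo, lima, mike}.
Intersecting these: cl(A) = {lima}.
∂A = cl(A) ∖ int(A) = {lima} ∖ {lima} = ∅.


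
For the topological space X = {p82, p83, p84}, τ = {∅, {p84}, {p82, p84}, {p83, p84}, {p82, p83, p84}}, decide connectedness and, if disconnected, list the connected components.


(X, τ) is connected.

Find clopen sets (U ∈ τ with X ∖ U ∈ τ):
  U = ∅, X ∖ U = {p82, p83, p84} — both open, so U is clopen.
  U = {p82, p83, p84}, X ∖ U = ∅ — both open, so U is clopen.
Only trivial clopens (∅ and X) exist, so (X, τ) is connected.
Compute connected components by grouping points that agree on all clopens:
  component: {p82, p83, p84}


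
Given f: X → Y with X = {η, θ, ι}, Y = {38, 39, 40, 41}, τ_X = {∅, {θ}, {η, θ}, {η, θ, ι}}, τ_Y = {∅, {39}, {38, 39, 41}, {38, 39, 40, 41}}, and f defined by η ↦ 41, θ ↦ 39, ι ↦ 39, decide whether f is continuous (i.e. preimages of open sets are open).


f is NOT continuous.

Compute f^{-1}(U) for each U ∈ τ_Y:
  U = ∅: f^{-1}(U) = ∅ ∈ τ_X ✓.
  U = {39}: f^{-1}(U) = {θ, ι} ∉ τ_X ✗.
  U = {38, 39, 41}: f^{-1}(U) = {η, θ, ι} ∈ τ_X ✓.
  U = {38, 39, 40, 41}: f^{-1}(U) = {η, θ, ι} ∈ τ_X ✓.
Found U = {39} with f^{-1}(U) = {θ, ι} not in τ_X. Therefore f is NOT continuous.


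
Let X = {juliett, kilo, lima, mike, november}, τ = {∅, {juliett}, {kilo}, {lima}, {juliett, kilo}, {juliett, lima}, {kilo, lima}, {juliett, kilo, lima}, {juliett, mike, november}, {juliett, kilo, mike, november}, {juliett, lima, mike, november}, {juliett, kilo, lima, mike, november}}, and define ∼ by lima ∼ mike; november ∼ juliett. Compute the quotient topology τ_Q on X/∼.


X/∼ = {[juliett=november], [kilo], [lima=mike]}; |τ_Q| = 4.

Equivalence classes: [juliett=november], [kilo], [lima=mike].
Quotient map π: X → X/∼ sends juliett ↦ [juliett=november], kilo ↦ [kilo], lima ↦ [lima=mike], mike ↦ [lima=mike], november ↦ [juliett=november].
For each subset V ⊆ X/∼, compute π^{-1}(V) ⊆ X and check whether π^{-1}(V) ∈ τ. V is open in τ_Q iff π^{-1}(V) ∈ τ.
  V = {}: π^{-1}(V) = ∅ ∈ τ ✓.
  V = {[juliett=november]}: π^{-1}(V) = {juliett, november} ∉ τ ✗.
  V = {[kilo]}: π^{-1}(V) = {kilo} ∈ τ ✓.
  V = {[juliett=november], [kilo]}: π^{-1}(V) = {juliett, kilo, november} ∉ τ ✗.
  V = {[lima=mike]}: π^{-1}(V) = {lima, mike} ∉ τ ✗.
  V = {[juliett=november], [lima=mike]}: π^{-1}(V) = {juliett, lima, mike, november} ∈ τ ✓.
  V = {[kilo], [lima=mike]}: π^{-1}(V) = {kilo, lima, mike} ∉ τ ✗.
  V = {[juliett=november], [kilo], [lima=mike]}: π^{-1}(V) = {juliett, kilo, lima, mike, november} ∈ τ ✓.
Open sets in the quotient: τ_Q = {{}, {[kilo]}, {[juliett=november], [lima=mike]}, {[juliett=november], [kilo], [lima=mike]}} (4 elements).


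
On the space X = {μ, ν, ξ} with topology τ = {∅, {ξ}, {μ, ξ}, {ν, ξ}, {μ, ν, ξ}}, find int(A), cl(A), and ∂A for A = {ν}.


int(A) = ∅, cl(A) = {ν}, ∂A = {ν}.

Closed sets in (X, τ) are complements of opens:
  closed(X, τ) = {∅, {μ}, {ν}, {μ, ν}, {μ, ν, ξ}}.
int(A) = ⋃ {U ∈ τ : U ⊆ A}. Opens contained in A: ∅.
Taking the union of these: int(A) = ∅.
cl(A) = ⋂ {C closed : A ⊆ C}. Closed sets containing A: {ν}, {μ, ν}, {μ, ν, ξ}.
Intersecting these: cl(A) = {ν}.
∂A = cl(A) ∖ int(A) = {ν} ∖ ∅ = {ν}.


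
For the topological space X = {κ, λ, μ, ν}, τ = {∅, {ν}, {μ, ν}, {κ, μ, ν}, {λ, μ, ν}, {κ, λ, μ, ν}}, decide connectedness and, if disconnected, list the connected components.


(X, τ) is connected.

Find clopen sets (U ∈ τ with X ∖ U ∈ τ):
  U = ∅, X ∖ U = {κ, λ, μ, ν} — both open, so U is clopen.
  U = {κ, λ, μ, ν}, X ∖ U = ∅ — both open, so U is clopen.
Only trivial clopens (∅ and X) exist, so (X, τ) is connected.
Compute connected components by grouping points that agree on all clopens:
  component: {κ, λ, μ, ν}


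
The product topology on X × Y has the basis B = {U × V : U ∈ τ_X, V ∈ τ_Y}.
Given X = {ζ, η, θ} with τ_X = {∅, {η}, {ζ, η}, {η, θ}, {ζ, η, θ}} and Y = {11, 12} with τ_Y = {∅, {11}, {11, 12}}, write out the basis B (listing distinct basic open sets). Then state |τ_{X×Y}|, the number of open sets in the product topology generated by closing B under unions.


Basis B = {∅ × ∅, {η} × {11}, {ζ, η} × {11}, {η} × {11, 12}, {η, θ} × {11}, {ζ, η, θ} × {11}, {ζ, η} × {11, 12}, {η, θ} × {11, 12}, {ζ, η, θ} × {11, 12}}; |τ_{X×Y}| = 14.

Enumerate products U × V with U ∈ τ_X, V ∈ τ_Y (deduplicated):
  ∅ × ∅ = {} (∅)
  {η} × {11} = {(η,11)}
  {ζ, η} × {11} = {(ζ,11), (η,11)}
  {η} × {11, 12} = {(η,11), (η,12)}
  {η, θ} × {11} = {(η,11), (θ,11)}
  {ζ, η, θ} × {11} = {(ζ,11), (η,11), (θ,11)}
  {ζ, η} × {11, 12} = {(ζ,11), (ζ,12), (η,11), (η,12)}
  {η, θ} × {11, 12} = {(η,11), (η,12), (θ,11), (θ,12)}
  {ζ, η, θ} × {11, 12} = {(ζ,11), (ζ,12), (η,11), (η,12), (θ,11), (θ,12)}
These 9 distinct sets form the basis B.
Close under arbitrary unions to get τ_{X×Y}; counting gives |τ_{X×Y}| = 14.


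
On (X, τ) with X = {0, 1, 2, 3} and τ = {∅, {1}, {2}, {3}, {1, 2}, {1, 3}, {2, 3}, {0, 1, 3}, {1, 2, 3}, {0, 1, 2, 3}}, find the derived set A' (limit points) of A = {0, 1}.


A' = {0}

For each x ∈ X, list the open sets U ∈ τ with x ∈ U, then check whether U ∩ (A ∖ {x}) ≠ ∅ for every such U.
  x = 0: opens ∋ x are {0, 1, 3}, {0, 1, 2, 3}; each meets A ∖ {0}, so x IS a limit point.
  x = 1: open {1} ∋ x has {1} ∩ (A ∖ {1}) = ∅, so x is NOT a limit point.
  x = 2: open {2} ∋ x has {2} ∩ (A ∖ {2}) = ∅, so x is NOT a limit point.
  x = 3: open {3} ∋ x has {3} ∩ (A ∖ {3}) = ∅, so x is NOT a limit point.
Collecting: A' = {0}.


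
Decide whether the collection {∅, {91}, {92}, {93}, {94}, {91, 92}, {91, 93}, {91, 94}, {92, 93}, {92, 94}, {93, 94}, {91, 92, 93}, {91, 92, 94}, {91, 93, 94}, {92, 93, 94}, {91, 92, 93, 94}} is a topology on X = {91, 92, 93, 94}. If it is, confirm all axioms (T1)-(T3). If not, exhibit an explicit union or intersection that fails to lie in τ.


τ IS a topology on X.

Axiom (T1): ∅ ∈ τ? Yes; X ∈ τ? Yes.
Axiom (T2/T3): check pairwise unions and intersections of members of τ.
All pairwise intersections and unions checked — each lies in τ. Therefore τ satisfies (T1), (T2), (T3): it IS a topology on X.


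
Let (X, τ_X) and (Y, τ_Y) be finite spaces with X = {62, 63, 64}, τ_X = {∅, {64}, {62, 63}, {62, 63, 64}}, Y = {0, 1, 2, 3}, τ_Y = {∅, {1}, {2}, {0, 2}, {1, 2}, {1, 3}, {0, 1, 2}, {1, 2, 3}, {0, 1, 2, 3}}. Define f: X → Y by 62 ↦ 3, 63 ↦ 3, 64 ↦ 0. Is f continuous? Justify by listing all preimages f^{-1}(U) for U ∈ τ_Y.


f IS continuous.

Compute f^{-1}(U) for each U ∈ τ_Y:
  U = ∅: f^{-1}(U) = ∅ ∈ τ_X ✓.
  U = {1}: f^{-1}(U) = ∅ ∈ τ_X ✓.
  U = {2}: f^{-1}(U) = ∅ ∈ τ_X ✓.
  U = {0, 2}: f^{-1}(U) = {64} ∈ τ_X ✓.
  U = {1, 2}: f^{-1}(U) = ∅ ∈ τ_X ✓.
  U = {1, 3}: f^{-1}(U) = {62, 63} ∈ τ_X ✓.
  U = {0, 1, 2}: f^{-1}(U) = {64} ∈ τ_X ✓.
  U = {1, 2, 3}: f^{-1}(U) = {62, 63} ∈ τ_X ✓.
  U = {0, 1, 2, 3}: f^{-1}(U) = {62, 63, 64} ∈ τ_X ✓.
Every preimage lies in τ_X, so f IS continuous.


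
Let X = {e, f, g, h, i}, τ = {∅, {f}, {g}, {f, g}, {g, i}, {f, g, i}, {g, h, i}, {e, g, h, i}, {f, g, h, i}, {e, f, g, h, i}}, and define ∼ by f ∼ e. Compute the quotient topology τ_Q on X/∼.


X/∼ = {[e=f], [g], [h], [i]}; |τ_Q| = 5.

Equivalence classes: [e=f], [g], [h], [i].
Quotient map π: X → X/∼ sends e ↦ [e=f], f ↦ [e=f], g ↦ [g], h ↦ [h], i ↦ [i].
For each subset V ⊆ X/∼, compute π^{-1}(V) ⊆ X and check whether π^{-1}(V) ∈ τ. V is open in τ_Q iff π^{-1}(V) ∈ τ.
  V = {}: π^{-1}(V) = ∅ ∈ τ ✓.
  V = {[e=f]}: π^{-1}(V) = {e, f} ∉ τ ✗.
  V = {[g]}: π^{-1}(V) = {g} ∈ τ ✓.
  V = {[e=f], [g]}: π^{-1}(V) = {e, f, g} ∉ τ ✗.
  V = {[h]}: π^{-1}(V) = {h} ∉ τ ✗.
  V = {[e=f], [h]}: π^{-1}(V) = {e, f, h} ∉ τ ✗.
  V = {[g], [h]}: π^{-1}(V) = {g, h} ∉ τ ✗.
  V = {[e=f], [g], [h]}: π^{-1}(V) = {e, f, g, h} ∉ τ ✗.
  V = {[i]}: π^{-1}(V) = {i} ∉ τ ✗.
  V = {[e=f], [i]}: π^{-1}(V) = {e, f, i} ∉ τ ✗.
  V = {[g], [i]}: π^{-1}(V) = {g, i} ∈ τ ✓.
  V = {[e=f], [g], [i]}: π^{-1}(V) = {e, f, g, i} ∉ τ ✗.
  V = {[h], [i]}: π^{-1}(V) = {h, i} ∉ τ ✗.
  V = {[e=f], [h], [i]}: π^{-1}(V) = {e, f, h, i} ∉ τ ✗.
  V = {[g], [h], [i]}: π^{-1}(V) = {g, h, i} ∈ τ ✓.
  V = {[e=f], [g], [h], [i]}: π^{-1}(V) = {e, f, g, h, i} ∈ τ ✓.
Open sets in the quotient: τ_Q = {{}, {[g]}, {[g], [i]}, {[g], [h], [i]}, {[e=f], [g], [h], [i]}} (5 elements).


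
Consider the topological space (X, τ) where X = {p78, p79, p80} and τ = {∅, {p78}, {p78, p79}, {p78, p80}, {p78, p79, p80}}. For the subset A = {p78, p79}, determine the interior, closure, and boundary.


int(A) = {p78, p79}, cl(A) = {p78, p79, p80}, ∂A = {p80}.

Closed sets in (X, τ) are complements of opens:
  closed(X, τ) = {∅, {p79}, {p80}, {p79, p80}, {p78, p79, p80}}.
int(A) = ⋃ {U ∈ τ : U ⊆ A}. Opens contained in A: ∅, {p78}, {p78, p79}.
Taking the union of these: int(A) = {p78, p79}.
cl(A) = ⋂ {C closed : A ⊆ C}. Closed sets containing A: {p78, p79, p80}.
Intersecting these: cl(A) = {p78, p79, p80}.
∂A = cl(A) ∖ int(A) = {p78, p79, p80} ∖ {p78, p79} = {p80}.


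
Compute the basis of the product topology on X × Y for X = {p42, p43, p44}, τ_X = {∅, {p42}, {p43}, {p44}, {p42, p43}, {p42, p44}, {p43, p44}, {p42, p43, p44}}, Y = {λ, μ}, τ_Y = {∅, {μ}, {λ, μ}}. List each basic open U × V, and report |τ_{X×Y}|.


Basis B = {∅ × ∅, {p42} × {μ}, {p43} × {μ}, {p44} × {μ}, {p42} × {λ, μ}, {p42, p43} × {μ}, {p42, p44} × {μ}, {p43} × {λ, μ}, {p43, p44} × {μ}, {p44} × {λ, μ}, {p42, p43, p44} × {μ}, {p42, p43} × {λ, μ}, {p42, p44} × {λ, μ}, {p43, p44} × {λ, μ}, {p42, p43, p44} × {λ, μ}}; |τ_{X×Y}| = 27.

Enumerate products U × V with U ∈ τ_X, V ∈ τ_Y (deduplicated):
  ∅ × ∅ = {} (∅)
  {p42} × {μ} = {(p42,μ)}
  {p43} × {μ} = {(p43,μ)}
  {p44} × {μ} = {(p44,μ)}
  {p42} × {λ, μ} = {(p42,λ), (p42,μ)}
  {p42, p43} × {μ} = {(p42,μ), (p43,μ)}
  {p42, p44} × {μ} = {(p42,μ), (p44,μ)}
  {p43} × {λ, μ} = {(p43,λ), (p43,μ)}
  {p43, p44} × {μ} = {(p43,μ), (p44,μ)}
  {p44} × {λ, μ} = {(p44,λ), (p44,μ)}
  {p42, p43, p44} × {μ} = {(p42,μ), (p43,μ), (p44,μ)}
  {p42, p43} × {λ, μ} = {(p42,λ), (p42,μ), (p43,λ), (p43,μ)}
  {p42, p44} × {λ, μ} = {(p42,λ), (p42,μ), (p44,λ), (p44,μ)}
  {p43, p44} × {λ, μ} = {(p43,λ), (p43,μ), (p44,λ), (p44,μ)}
  {p42, p43, p44} × {λ, μ} = {(p42,λ), (p42,μ), (p43,λ), (p43,μ), (p44,λ), (p44,μ)}
These 15 distinct sets form the basis B.
Close under arbitrary unions to get τ_{X×Y}; counting gives |τ_{X×Y}| = 27.


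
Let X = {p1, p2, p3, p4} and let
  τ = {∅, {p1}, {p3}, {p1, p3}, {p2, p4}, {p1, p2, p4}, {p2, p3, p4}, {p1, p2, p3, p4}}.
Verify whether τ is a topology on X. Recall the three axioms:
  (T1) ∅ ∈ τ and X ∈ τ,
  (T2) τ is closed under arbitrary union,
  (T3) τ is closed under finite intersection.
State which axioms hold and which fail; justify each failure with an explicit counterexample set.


τ IS a topology on X.

Axiom (T1): ∅ ∈ τ? Yes; X ∈ τ? Yes.
Axiom (T2/T3): check pairwise unions and intersections of members of τ.
All pairwise intersections and unions checked — each lies in τ. Therefore τ satisfies (T1), (T2), (T3): it IS a topology on X.


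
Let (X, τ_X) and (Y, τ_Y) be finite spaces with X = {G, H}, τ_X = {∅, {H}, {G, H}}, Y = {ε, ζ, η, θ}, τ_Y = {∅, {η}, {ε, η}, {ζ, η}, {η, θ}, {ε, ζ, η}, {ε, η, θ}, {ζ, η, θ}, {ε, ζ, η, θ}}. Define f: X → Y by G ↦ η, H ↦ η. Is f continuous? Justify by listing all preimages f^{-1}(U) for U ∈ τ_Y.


f IS continuous.

Compute f^{-1}(U) for each U ∈ τ_Y:
  U = ∅: f^{-1}(U) = ∅ ∈ τ_X ✓.
  U = {η}: f^{-1}(U) = {G, H} ∈ τ_X ✓.
  U = {ε, η}: f^{-1}(U) = {G, H} ∈ τ_X ✓.
  U = {ζ, η}: f^{-1}(U) = {G, H} ∈ τ_X ✓.
  U = {η, θ}: f^{-1}(U) = {G, H} ∈ τ_X ✓.
  U = {ε, ζ, η}: f^{-1}(U) = {G, H} ∈ τ_X ✓.
  U = {ε, η, θ}: f^{-1}(U) = {G, H} ∈ τ_X ✓.
  U = {ζ, η, θ}: f^{-1}(U) = {G, H} ∈ τ_X ✓.
  U = {ε, ζ, η, θ}: f^{-1}(U) = {G, H} ∈ τ_X ✓.
Every preimage lies in τ_X, so f IS continuous.


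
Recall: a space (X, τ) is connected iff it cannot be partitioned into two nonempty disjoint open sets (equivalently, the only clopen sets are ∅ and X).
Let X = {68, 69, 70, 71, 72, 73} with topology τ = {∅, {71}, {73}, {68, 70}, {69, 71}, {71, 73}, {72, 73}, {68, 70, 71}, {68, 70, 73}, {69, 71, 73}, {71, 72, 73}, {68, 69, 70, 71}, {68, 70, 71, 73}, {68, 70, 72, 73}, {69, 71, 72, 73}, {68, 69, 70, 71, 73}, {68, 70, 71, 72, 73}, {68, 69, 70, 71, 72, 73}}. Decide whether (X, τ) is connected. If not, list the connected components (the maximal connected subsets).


(X, τ) is disconnected; components = [{68, 70}, {69, 71}, {72, 73}].

Find clopen sets (U ∈ τ with X ∖ U ∈ τ):
  U = ∅, X ∖ U = {68, 69, 70, 71, 72, 73} — both open, so U is clopen.
  U = {68, 70}, X ∖ U = {69, 71, 72, 73} — both open, so U is clopen.
  U = {69, 71}, X ∖ U = {68, 70, 72, 73} — both open, so U is clopen.
  U = {72, 73}, X ∖ U = {68, 69, 70, 71} — both open, so U is clopen.
  U = {68, 69, 70, 71}, X ∖ U = {72, 73} — both open, so U is clopen.
  U = {68, 70, 72, 73}, X ∖ U = {69, 71} — both open, so U is clopen.
  U = {69, 71, 72, 73}, X ∖ U = {68, 70} — both open, so U is clopen.
  U = {68, 69, 70, 71, 72, 73}, X ∖ U = ∅ — both open, so U is clopen.
Nontrivial clopen(s) exist: e.g. {68, 69, 70, 71}. So (X, τ) is disconnected.
Compute connected components by grouping points that agree on all clopens:
  component: {68, 70}
  component: {69, 71}
  component: {72, 73}


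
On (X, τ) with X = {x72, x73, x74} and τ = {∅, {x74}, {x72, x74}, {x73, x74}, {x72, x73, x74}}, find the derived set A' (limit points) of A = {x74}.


A' = {x72, x73}

For each x ∈ X, list the open sets U ∈ τ with x ∈ U, then check whether U ∩ (A ∖ {x}) ≠ ∅ for every such U.
  x = x72: opens ∋ x are {x72, x74}, {x72, x73, x74}; each meets A ∖ {x72}, so x IS a limit point.
  x = x73: opens ∋ x are {x73, x74}, {x72, x73, x74}; each meets A ∖ {x73}, so x IS a limit point.
  x = x74: open {x74} ∋ x has {x74} ∩ (A ∖ {x74}) = ∅, so x is NOT a limit point.
Collecting: A' = {x72, x73}.


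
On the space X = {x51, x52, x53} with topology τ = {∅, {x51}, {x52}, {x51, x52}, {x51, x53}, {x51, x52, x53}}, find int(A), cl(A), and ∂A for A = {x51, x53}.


int(A) = {x51, x53}, cl(A) = {x51, x53}, ∂A = ∅.

Closed sets in (X, τ) are complements of opens:
  closed(X, τ) = {∅, {x52}, {x53}, {x51, x53}, {x52, x53}, {x51, x52, x53}}.
int(A) = ⋃ {U ∈ τ : U ⊆ A}. Opens contained in A: ∅, {x51}, {x51, x53}.
Taking the union of these: int(A) = {x51, x53}.
cl(A) = ⋂ {C closed : A ⊆ C}. Closed sets containing A: {x51, x53}, {x51, x52, x53}.
Intersecting these: cl(A) = {x51, x53}.
∂A = cl(A) ∖ int(A) = {x51, x53} ∖ {x51, x53} = ∅.


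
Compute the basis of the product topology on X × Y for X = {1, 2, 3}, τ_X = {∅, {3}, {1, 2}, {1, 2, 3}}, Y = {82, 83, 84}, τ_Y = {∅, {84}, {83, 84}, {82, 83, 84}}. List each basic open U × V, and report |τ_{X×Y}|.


Basis B = {∅ × ∅, {3} × {84}, {1, 2} × {84}, {3} × {83, 84}, {1, 2, 3} × {84}, {3} × {82, 83, 84}, {1, 2} × {83, 84}, {1, 2} × {82, 83, 84}, {1, 2, 3} × {83, 84}, {1, 2, 3} × {82, 83, 84}}; |τ_{X×Y}| = 16.

Enumerate products U × V with U ∈ τ_X, V ∈ τ_Y (deduplicated):
  ∅ × ∅ = {} (∅)
  {3} × {84} = {(3,84)}
  {1, 2} × {84} = {(1,84), (2,84)}
  {3} × {83, 84} = {(3,83), (3,84)}
  {1, 2, 3} × {84} = {(1,84), (2,84), (3,84)}
  {3} × {82, 83, 84} = {(3,82), (3,83), (3,84)}
  {1, 2} × {83, 84} = {(1,83), (1,84), (2,83), (2,84)}
  {1, 2} × {82, 83, 84} = {(1,82), (1,83), (1,84), (2,82), (2,83), (2,84)}
  {1, 2, 3} × {83, 84} = {(1,83), (1,84), (2,83), (2,84), (3,83), (3,84)}
  {1, 2, 3} × {82, 83, 84} = {(1,82), (1,83), (1,84), (2,82), (2,83), (2,84), (3,82), (3,83), (3,84)}
These 10 distinct sets form the basis B.
Close under arbitrary unions to get τ_{X×Y}; counting gives |τ_{X×Y}| = 16.


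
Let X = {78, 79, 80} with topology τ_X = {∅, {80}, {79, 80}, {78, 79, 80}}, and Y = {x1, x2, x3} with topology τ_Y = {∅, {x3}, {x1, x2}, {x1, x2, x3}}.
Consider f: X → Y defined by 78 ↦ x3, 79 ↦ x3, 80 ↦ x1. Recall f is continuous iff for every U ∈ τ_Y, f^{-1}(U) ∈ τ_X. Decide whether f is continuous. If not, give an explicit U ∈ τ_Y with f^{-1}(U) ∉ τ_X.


f is NOT continuous.

Compute f^{-1}(U) for each U ∈ τ_Y:
  U = ∅: f^{-1}(U) = ∅ ∈ τ_X ✓.
  U = {x3}: f^{-1}(U) = {78, 79} ∉ τ_X ✗.
  U = {x1, x2}: f^{-1}(U) = {80} ∈ τ_X ✓.
  U = {x1, x2, x3}: f^{-1}(U) = {78, 79, 80} ∈ τ_X ✓.
Found U = {x3} with f^{-1}(U) = {78, 79} not in τ_X. Therefore f is NOT continuous.


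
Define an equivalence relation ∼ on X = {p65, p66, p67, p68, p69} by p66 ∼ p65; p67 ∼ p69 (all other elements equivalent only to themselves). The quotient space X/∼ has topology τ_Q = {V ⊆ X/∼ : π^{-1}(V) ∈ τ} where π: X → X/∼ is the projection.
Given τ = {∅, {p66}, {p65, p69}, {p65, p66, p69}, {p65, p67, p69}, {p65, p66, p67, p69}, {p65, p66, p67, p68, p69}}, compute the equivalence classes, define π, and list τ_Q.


X/∼ = {[p65=p66], [p67=p69], [p68]}; |τ_Q| = 3.

Equivalence classes: [p65=p66], [p67=p69], [p68].
Quotient map π: X → X/∼ sends p65 ↦ [p65=p66], p66 ↦ [p65=p66], p67 ↦ [p67=p69], p68 ↦ [p68], p69 ↦ [p67=p69].
For each subset V ⊆ X/∼, compute π^{-1}(V) ⊆ X and check whether π^{-1}(V) ∈ τ. V is open in τ_Q iff π^{-1}(V) ∈ τ.
  V = {}: π^{-1}(V) = ∅ ∈ τ ✓.
  V = {[p65=p66]}: π^{-1}(V) = {p65, p66} ∉ τ ✗.
  V = {[p67=p69]}: π^{-1}(V) = {p67, p69} ∉ τ ✗.
  V = {[p65=p66], [p67=p69]}: π^{-1}(V) = {p65, p66, p67, p69} ∈ τ ✓.
  V = {[p68]}: π^{-1}(V) = {p68} ∉ τ ✗.
  V = {[p65=p66], [p68]}: π^{-1}(V) = {p65, p66, p68} ∉ τ ✗.
  V = {[p67=p69], [p68]}: π^{-1}(V) = {p67, p68, p69} ∉ τ ✗.
  V = {[p65=p66], [p67=p69], [p68]}: π^{-1}(V) = {p65, p66, p67, p68, p69} ∈ τ ✓.
Open sets in the quotient: τ_Q = {{}, {[p65=p66], [p67=p69]}, {[p65=p66], [p67=p69], [p68]}} (3 elements).


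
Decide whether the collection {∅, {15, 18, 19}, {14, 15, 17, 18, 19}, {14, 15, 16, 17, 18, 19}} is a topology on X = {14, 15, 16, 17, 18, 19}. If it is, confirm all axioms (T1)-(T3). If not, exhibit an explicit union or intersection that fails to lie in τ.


τ IS a topology on X.

Axiom (T1): ∅ ∈ τ? Yes; X ∈ τ? Yes.
Axiom (T2/T3): check pairwise unions and intersections of members of τ.
All pairwise intersections and unions checked — each lies in τ. Therefore τ satisfies (T1), (T2), (T3): it IS a topology on X.


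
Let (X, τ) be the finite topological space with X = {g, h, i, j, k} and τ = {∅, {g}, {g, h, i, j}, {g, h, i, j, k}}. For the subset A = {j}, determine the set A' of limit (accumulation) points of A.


A' = {h, i, k}

For each x ∈ X, list the open sets U ∈ τ with x ∈ U, then check whether U ∩ (A ∖ {x}) ≠ ∅ for every such U.
  x = g: open {g} ∋ x has {g} ∩ (A ∖ {g}) = ∅, so x is NOT a limit point.
  x = h: opens ∋ x are {g, h, i, j}, {g, h, i, j, k}; each meets A ∖ {h}, so x IS a limit point.
  x = i: opens ∋ x are {g, h, i, j}, {g, h, i, j, k}; each meets A ∖ {i}, so x IS a limit point.
  x = j: open {g, h, i, j} ∋ x has {g, h, i, j} ∩ (A ∖ {j}) = ∅, so x is NOT a limit point.
  x = k: opens ∋ x are {g, h, i, j, k}; each meets A ∖ {k}, so x IS a limit point.
Collecting: A' = {h, i, k}.


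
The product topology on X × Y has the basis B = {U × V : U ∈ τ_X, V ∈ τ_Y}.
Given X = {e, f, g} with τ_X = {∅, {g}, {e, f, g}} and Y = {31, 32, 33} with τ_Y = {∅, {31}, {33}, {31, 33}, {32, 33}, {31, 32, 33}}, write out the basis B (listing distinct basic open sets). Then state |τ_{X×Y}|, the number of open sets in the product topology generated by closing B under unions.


Basis B = {∅ × ∅, {g} × {31}, {g} × {33}, {g} × {31, 33}, {g} × {32, 33}, {e, f, g} × {31}, {e, f, g} × {33}, {g} × {31, 32, 33}, {e, f, g} × {31, 33}, {e, f, g} × {32, 33}, {e, f, g} × {31, 32, 33}}; |τ_{X×Y}| = 18.

Enumerate products U × V with U ∈ τ_X, V ∈ τ_Y (deduplicated):
  ∅ × ∅ = {} (∅)
  {g} × {31} = {(g,31)}
  {g} × {33} = {(g,33)}
  {g} × {31, 33} = {(g,31), (g,33)}
  {g} × {32, 33} = {(g,32), (g,33)}
  {e, f, g} × {31} = {(e,31), (f,31), (g,31)}
  {e, f, g} × {33} = {(e,33), (f,33), (g,33)}
  {g} × {31, 32, 33} = {(g,31), (g,32), (g,33)}
  {e, f, g} × {31, 33} = {(e,31), (e,33), (f,31), (f,33), (g,31), (g,33)}
  {e, f, g} × {32, 33} = {(e,32), (e,33), (f,32), (f,33), (g,32), (g,33)}
  {e, f, g} × {31, 32, 33} = {(e,31), (e,32), (e,33), (f,31), (f,32), (f,33), (g,31), (g,32), (g,33)}
These 11 distinct sets form the basis B.
Close under arbitrary unions to get τ_{X×Y}; counting gives |τ_{X×Y}| = 18.


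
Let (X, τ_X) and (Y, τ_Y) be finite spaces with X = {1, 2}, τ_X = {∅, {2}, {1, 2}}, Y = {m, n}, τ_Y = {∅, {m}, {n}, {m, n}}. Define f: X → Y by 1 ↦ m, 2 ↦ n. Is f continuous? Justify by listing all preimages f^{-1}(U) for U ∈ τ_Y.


f is NOT continuous.

Compute f^{-1}(U) for each U ∈ τ_Y:
  U = ∅: f^{-1}(U) = ∅ ∈ τ_X ✓.
  U = {m}: f^{-1}(U) = {1} ∉ τ_X ✗.
  U = {n}: f^{-1}(U) = {2} ∈ τ_X ✓.
  U = {m, n}: f^{-1}(U) = {1, 2} ∈ τ_X ✓.
Found U = {m} with f^{-1}(U) = {1} not in τ_X. Therefore f is NOT continuous.


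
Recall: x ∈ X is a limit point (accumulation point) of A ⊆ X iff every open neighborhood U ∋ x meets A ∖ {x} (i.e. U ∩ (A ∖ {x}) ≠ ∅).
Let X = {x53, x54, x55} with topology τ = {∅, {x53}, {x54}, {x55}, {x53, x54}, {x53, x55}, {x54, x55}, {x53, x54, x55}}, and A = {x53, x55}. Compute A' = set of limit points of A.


A' = ∅

For each x ∈ X, list the open sets U ∈ τ with x ∈ U, then check whether U ∩ (A ∖ {x}) ≠ ∅ for every such U.
  x = x53: open {x53} ∋ x has {x53} ∩ (A ∖ {x53}) = ∅, so x is NOT a limit point.
  x = x54: open {x54} ∋ x has {x54} ∩ (A ∖ {x54}) = ∅, so x is NOT a limit point.
  x = x55: open {x55} ∋ x has {x55} ∩ (A ∖ {x55}) = ∅, so x is NOT a limit point.
Collecting: A' = ∅.


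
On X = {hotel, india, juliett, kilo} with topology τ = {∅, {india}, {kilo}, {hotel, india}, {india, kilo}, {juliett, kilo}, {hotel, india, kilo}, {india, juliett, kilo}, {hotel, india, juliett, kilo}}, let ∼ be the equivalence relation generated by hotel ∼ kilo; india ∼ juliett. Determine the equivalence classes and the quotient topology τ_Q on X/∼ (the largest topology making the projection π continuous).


X/∼ = {[hotel=kilo], [india=juliett]}; |τ_Q| = 2.

Equivalence classes: [hotel=kilo], [india=juliett].
Quotient map π: X → X/∼ sends hotel ↦ [hotel=kilo], india ↦ [india=juliett], juliett ↦ [india=juliett], kilo ↦ [hotel=kilo].
For each subset V ⊆ X/∼, compute π^{-1}(V) ⊆ X and check whether π^{-1}(V) ∈ τ. V is open in τ_Q iff π^{-1}(V) ∈ τ.
  V = {}: π^{-1}(V) = ∅ ∈ τ ✓.
  V = {[hotel=kilo]}: π^{-1}(V) = {hotel, kilo} ∉ τ ✗.
  V = {[india=juliett]}: π^{-1}(V) = {india, juliett} ∉ τ ✗.
  V = {[hotel=kilo], [india=juliett]}: π^{-1}(V) = {hotel, india, juliett, kilo} ∈ τ ✓.
Open sets in the quotient: τ_Q = {{}, {[hotel=kilo], [india=juliett]}} (2 elements).


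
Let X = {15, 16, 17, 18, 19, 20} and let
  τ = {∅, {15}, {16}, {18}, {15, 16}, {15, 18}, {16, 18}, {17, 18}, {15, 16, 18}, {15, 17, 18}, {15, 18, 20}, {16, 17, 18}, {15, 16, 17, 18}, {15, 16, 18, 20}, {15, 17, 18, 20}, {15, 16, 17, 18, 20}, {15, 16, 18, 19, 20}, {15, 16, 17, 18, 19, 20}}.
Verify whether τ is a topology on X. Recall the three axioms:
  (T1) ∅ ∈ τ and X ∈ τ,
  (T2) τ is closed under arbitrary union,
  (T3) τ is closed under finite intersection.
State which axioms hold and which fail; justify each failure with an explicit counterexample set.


τ IS a topology on X.

Axiom (T1): ∅ ∈ τ? Yes; X ∈ τ? Yes.
Axiom (T2/T3): check pairwise unions and intersections of members of τ.
All pairwise intersections and unions checked — each lies in τ. Therefore τ satisfies (T1), (T2), (T3): it IS a topology on X.


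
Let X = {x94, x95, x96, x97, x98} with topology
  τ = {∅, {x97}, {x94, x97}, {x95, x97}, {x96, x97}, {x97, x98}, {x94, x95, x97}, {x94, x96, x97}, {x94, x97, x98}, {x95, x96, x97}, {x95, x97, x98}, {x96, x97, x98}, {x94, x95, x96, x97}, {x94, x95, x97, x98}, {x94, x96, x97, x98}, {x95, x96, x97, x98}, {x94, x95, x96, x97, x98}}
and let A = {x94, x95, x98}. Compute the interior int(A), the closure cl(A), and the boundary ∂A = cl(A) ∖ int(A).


int(A) = ∅, cl(A) = {x94, x95, x98}, ∂A = {x94, x95, x98}.

Closed sets in (X, τ) are complements of opens:
  closed(X, τ) = {∅, {x94}, {x95}, {x96}, {x98}, {x94, x95}, {x94, x96}, {x94, x98}, {x95, x96}, {x95, x98}, {x96, x98}, {x94, x95, x96}, {x94, x95, x98}, {x94, x96, x98}, {x95, x96, x98}, {x94, x95, x96, x98}, {x94, x95, x96, x97, x98}}.
int(A) = ⋃ {U ∈ τ : U ⊆ A}. Opens contained in A: ∅.
Taking the union of these: int(A) = ∅.
cl(A) = ⋂ {C closed : A ⊆ C}. Closed sets containing A: {x94, x95, x98}, {x94, x95, x96, x98}, {x94, x95, x96, x97, x98}.
Intersecting these: cl(A) = {x94, x95, x98}.
∂A = cl(A) ∖ int(A) = {x94, x95, x98} ∖ ∅ = {x94, x95, x98}.
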